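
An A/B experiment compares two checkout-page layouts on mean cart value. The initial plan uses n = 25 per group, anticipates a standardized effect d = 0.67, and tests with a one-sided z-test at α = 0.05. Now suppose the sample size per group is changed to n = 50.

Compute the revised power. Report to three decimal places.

Power ≈ 0.956

With n = 50 per group: δ = d·√(n/2) = 0.67 × √(50/2) = 3.3500. Critical value z_{0.05} = 1.645.
Revised power = P(Z > 1.645 − δ) = Φ(1.705) = 0.9559.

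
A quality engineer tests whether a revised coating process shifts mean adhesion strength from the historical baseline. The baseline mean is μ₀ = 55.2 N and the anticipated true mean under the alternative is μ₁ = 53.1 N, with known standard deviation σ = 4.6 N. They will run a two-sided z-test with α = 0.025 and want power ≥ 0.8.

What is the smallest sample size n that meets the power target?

Standardized effect: d = |μ₁ − μ₀| / σ = |53.1 − 55.2| / 4.6 = 0.4565
Set Φ(δ − 2.241) = 0.8; then δ − 2.241 = Φ⁻¹(0.8) = 0.842, giving δ = 3.083.
(The Φ(−δ − z_{α/2}) term is vanishingly small for δ > 0 and is dropped in the standard sample-size formula.)
δ = d·√n ⇒ n = (δ/d)² = (3.083 / 0.4565)² = 45.61.
Round up to the next whole unit.

n = 46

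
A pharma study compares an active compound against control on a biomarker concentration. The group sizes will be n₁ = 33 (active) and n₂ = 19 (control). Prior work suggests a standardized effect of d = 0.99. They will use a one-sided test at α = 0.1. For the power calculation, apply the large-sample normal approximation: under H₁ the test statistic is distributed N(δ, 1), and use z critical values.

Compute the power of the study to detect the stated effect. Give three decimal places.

Noncentrality parameter: δ = d / √(1/n₁ + 1/n₂) = 0.99 / √(1/33 + 1/19) = 3.4377
Critical value for a one-sided test at α = 0.1: z_α = 1.282.
Power = P(Z > 1.282 − δ) = Φ(2.156) = 0.9845.

Power ≈ 0.984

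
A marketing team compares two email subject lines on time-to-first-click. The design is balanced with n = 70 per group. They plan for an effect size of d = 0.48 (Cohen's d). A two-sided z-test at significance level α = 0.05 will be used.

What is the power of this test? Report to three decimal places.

Noncentrality parameter: δ = d·√(n/2) = 0.48 × √(70/2) = 2.8397
Critical value for a two-sided test at α = 0.05: z_{α/2} = 1.960.
Power = Φ(δ − 1.960) + Φ(−δ − 1.960) = Φ(0.880) + Φ(-4.800) = 0.8105 + 0.0000 = 0.8105.

Power ≈ 0.811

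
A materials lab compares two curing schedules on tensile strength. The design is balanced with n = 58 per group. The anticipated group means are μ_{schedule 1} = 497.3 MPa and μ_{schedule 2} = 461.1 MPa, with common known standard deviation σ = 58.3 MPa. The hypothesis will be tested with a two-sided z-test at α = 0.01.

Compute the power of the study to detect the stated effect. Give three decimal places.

Power ≈ 0.779

Standardized effect: d = |μ_{schedule 1} − μ_{schedule 2}| / σ = |497.3 − 461.1| / 58.3 = 0.6209
Noncentrality parameter: δ = d·√(n/2) = 0.6209 × √(58/2) = 3.3438
Two-sided α = 0.01 → critical value z_{0.005} = 2.576.
Power = Φ(δ − 2.576) + Φ(−δ − 2.576) = Φ(0.768) + Φ(-5.920) = 0.7787 + 0.0000 = 0.7787.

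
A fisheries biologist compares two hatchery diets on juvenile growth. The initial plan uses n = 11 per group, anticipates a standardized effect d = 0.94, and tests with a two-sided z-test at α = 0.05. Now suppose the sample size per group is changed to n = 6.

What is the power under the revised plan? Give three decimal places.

Power ≈ 0.370

With n = 6 per group: δ = d·√(n/2) = 0.94 × √(6/2) = 1.6281. Critical value z_{0.025} = 1.960.
Revised power = Φ(δ − 1.960) + Φ(−δ − 1.960) = Φ(-0.332) + Φ(-3.588) = 0.3700 + 0.0002 = 0.3702.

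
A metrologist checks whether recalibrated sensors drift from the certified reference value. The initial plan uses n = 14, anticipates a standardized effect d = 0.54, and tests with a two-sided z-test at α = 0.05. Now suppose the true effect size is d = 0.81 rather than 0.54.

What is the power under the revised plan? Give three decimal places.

With d = 0.81: δ = d·√n = 0.81 × √14 = 3.0307. Critical value z_{0.025} = 1.960.
Revised power = Φ(δ − 1.960) + Φ(−δ − 1.960) = Φ(1.071) + Φ(-4.991) = 0.8579 + 0.0000 = 0.8579.

Power ≈ 0.858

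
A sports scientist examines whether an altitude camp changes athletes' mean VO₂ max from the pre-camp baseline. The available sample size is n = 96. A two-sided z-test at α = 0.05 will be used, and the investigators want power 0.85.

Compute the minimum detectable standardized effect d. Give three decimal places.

d ≈ 0.306

Need Φ(δ − 1.960) = 0.85, so δ = 1.960 + 1.036 = 2.996.
(The second rejection-region term Φ(−δ − z_{α/2}) is negligible and dropped.)
δ = d·√n ⇒ d = δ/√n = 2.996/√96 = 0.3058.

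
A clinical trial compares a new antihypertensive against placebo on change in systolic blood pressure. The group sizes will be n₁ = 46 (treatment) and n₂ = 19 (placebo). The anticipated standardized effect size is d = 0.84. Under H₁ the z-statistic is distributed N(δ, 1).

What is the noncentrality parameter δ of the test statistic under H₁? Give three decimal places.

δ = d / √(1/n₁ + 1/n₂) = 0.84 / √(1/46 + 1/19) = 3.0802

δ ≈ 3.080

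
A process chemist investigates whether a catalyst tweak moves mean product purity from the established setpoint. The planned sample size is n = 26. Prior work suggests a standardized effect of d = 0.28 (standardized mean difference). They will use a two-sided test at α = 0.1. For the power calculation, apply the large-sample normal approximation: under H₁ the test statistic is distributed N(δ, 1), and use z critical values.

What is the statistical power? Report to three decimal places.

Noncentrality parameter: δ = d·√n = 0.28 × √26 = 1.4277
Two-sided α = 0.1 → critical value z_{0.05} = 1.645.
Power = Φ(δ − 1.645) + Φ(−δ − 1.645) = Φ(-0.217) + Φ(-3.073) = 0.4141 + 0.0011 = 0.4151.

Power ≈ 0.415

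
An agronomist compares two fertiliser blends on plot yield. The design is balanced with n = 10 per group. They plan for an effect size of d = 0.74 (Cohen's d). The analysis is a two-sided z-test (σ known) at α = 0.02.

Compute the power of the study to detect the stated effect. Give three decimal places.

Noncentrality parameter: δ = d·√(n/2) = 0.74 × √(10/2) = 1.6547
Critical value for a two-sided test at α = 0.02: z_{α/2} = 2.326.
Power = Φ(δ − 2.326) + Φ(−δ − 2.326) = Φ(-0.672) + Φ(-3.981) = 0.2509 + 0.0000 = 0.2509.

Power ≈ 0.251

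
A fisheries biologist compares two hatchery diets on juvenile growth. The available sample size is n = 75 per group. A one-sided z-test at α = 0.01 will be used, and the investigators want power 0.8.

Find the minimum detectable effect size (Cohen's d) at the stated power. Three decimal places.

Required noncentrality: δ = z_{0.01} + z_{0.20} = 2.326 + 0.842 = 3.168.
δ = d·√(n/2) ⇒ d = δ/√(n/2) = 3.168/√(75/2) = 0.5173.

d ≈ 0.517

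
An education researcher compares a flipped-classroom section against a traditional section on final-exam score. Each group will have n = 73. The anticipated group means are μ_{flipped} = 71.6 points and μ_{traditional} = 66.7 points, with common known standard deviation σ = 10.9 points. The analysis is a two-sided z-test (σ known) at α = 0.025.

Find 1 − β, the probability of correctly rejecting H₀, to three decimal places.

Standardized effect: d = |μ_{flipped} − μ_{traditional}| / σ = |71.6 − 66.7| / 10.9 = 0.4495
Noncentrality parameter: δ = d·√(n/2) = 0.4495 × √(73/2) = 2.7159
Two-sided α = 0.025 → critical value z_{0.0125} = 2.241.
Power = Φ(δ − 2.241) + Φ(−δ − 2.241) = Φ(0.475) + Φ(-4.957) = 0.6824 + 0.0000 = 0.6824.

Power ≈ 0.682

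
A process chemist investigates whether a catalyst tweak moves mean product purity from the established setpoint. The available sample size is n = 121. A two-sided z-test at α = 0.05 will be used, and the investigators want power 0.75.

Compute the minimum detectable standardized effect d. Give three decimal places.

d ≈ 0.239

Required noncentrality: δ = z_{0.025} + z_{0.25} = 1.960 + 0.674 = 2.634.
(Lower-tail contribution to power is negligible for δ > 0.)
δ = d·√n ⇒ d = δ/√n = 2.634/√121 = 0.2395.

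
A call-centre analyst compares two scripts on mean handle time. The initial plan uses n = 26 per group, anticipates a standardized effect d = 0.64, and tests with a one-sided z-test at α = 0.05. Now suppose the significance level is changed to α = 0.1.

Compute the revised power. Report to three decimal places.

Power ≈ 0.848

δ = d·√(n/2) = 0.64 × √(26/2) = 2.3076 (unchanged). New critical value: z_{0.1} = 1.282.
Revised power = Φ(δ − 1.282) = Φ(1.026) = 0.8476.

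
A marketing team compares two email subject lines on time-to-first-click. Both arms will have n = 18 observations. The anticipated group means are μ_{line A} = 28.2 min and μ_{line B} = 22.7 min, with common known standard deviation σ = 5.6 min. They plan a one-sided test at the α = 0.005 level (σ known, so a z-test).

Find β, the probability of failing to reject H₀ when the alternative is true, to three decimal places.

Standardized effect: d = |μ_{line A} − μ_{line B}| / σ = |28.2 − 22.7| / 5.6 = 0.9821
Noncentrality parameter: δ = d·√(n/2) = 0.9821 × √(18/2) = 2.9464
One-sided α = 0.005 → critical value z_{0.005} = 2.576.
Power = Φ(δ − 2.576) = Φ(0.371) = 0.6445.
Type II error: β = 1 − power = 1 − 0.6445 = 0.3555.

β ≈ 0.355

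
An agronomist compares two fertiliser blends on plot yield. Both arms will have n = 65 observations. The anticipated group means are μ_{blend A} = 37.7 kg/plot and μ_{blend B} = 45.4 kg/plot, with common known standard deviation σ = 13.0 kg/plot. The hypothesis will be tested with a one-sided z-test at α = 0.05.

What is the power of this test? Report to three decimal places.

Power ≈ 0.958

Standardized effect: d = |μ_{blend A} − μ_{blend B}| / σ = |37.7 − 45.4| / 13.0 = 0.5923
Noncentrality parameter: δ = d·√(n/2) = 0.5923 × √(65/2) = 3.3767
Critical value for a one-sided test at α = 0.05: z_α = 1.645.
Power = Φ(δ − 1.645) = Φ(1.732) = 0.9583.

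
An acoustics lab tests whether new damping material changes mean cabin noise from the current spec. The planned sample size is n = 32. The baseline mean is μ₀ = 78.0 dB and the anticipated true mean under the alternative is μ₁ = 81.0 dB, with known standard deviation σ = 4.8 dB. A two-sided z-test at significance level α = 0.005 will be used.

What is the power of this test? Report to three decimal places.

Standardized effect: d = |μ₁ − μ₀| / σ = |81.0 − 78.0| / 4.8 = 0.6250
Noncentrality parameter: δ = d·√n = 0.6250 × √32 = 3.5355
Two-sided α = 0.005 → critical value z_{0.0025} = 2.807.
Power = Φ(δ − 2.807) + Φ(−δ − 2.807) = Φ(0.729) + Φ(-6.343) = 0.7668 + 0.0000 = 0.7668.

Power ≈ 0.767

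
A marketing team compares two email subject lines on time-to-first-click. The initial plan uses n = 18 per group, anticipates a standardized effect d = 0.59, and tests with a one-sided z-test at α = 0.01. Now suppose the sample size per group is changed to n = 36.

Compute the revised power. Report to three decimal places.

Power ≈ 0.570

With n = 36 per group: δ = d·√(n/2) = 0.59 × √(36/2) = 2.5032. Critical value z_{0.01} = 2.326.
Revised power = Φ(δ − 2.326) = Φ(0.177) = 0.5702.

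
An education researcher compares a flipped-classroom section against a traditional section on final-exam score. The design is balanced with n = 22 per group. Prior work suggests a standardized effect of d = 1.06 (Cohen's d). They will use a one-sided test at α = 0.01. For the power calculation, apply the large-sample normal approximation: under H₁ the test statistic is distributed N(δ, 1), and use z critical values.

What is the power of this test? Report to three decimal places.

Noncentrality parameter: λ = d·√(n/2) = 1.06 × √(22/2) = 3.5156
Critical value for a one-sided test at α = 0.01: z_α = 2.326.
Power = P(Z > 2.326 − λ) = Φ(1.189) = 0.8828.

Power ≈ 0.883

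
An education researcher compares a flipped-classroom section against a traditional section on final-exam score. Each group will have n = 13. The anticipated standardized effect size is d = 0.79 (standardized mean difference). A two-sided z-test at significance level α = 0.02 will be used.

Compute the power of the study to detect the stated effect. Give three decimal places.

Noncentrality parameter: δ = d·√(n/2) = 0.79 × √(13/2) = 2.0141
Critical value for a two-sided test at α = 0.02: z_{α/2} = 2.326.
Power = Φ(δ − 2.326) + Φ(−δ − 2.326) = Φ(-0.312) + Φ(-4.340) = 0.3774 + 0.0000 = 0.3774.

Power ≈ 0.377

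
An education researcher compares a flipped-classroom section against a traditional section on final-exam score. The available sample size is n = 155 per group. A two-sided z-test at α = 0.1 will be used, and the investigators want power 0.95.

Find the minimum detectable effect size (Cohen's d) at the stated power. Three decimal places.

Required noncentrality: δ = z_{0.05} + z_{0.05} = 1.645 + 1.645 = 3.290.
(The second rejection-region term Φ(−δ − z_{α/2}) is negligible and dropped.)
δ = d·√(n/2) ⇒ d = δ/√(n/2) = 3.290/√(155/2) = 0.3737.

d ≈ 0.374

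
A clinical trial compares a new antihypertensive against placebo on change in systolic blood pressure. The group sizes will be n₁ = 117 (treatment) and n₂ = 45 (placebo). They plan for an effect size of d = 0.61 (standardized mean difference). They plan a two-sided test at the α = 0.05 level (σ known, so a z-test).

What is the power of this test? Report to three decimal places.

Noncentrality parameter: δ = d / √(1/n₁ + 1/n₂) = 0.61 / √(1/117 + 1/45) = 3.4775
Two-sided α = 0.05 → critical value z_{0.025} = 1.960.
Power = Φ(δ − 1.960) + Φ(−δ − 1.960) = Φ(1.518) + Φ(-5.437) = 0.9354 + 0.0000 = 0.9354.

Power ≈ 0.935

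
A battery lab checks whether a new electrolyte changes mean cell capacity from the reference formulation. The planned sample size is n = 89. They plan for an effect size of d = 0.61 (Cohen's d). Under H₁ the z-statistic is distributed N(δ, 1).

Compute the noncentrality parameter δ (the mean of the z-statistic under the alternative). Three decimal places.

The noncentrality parameter scales effect size by the design's sample-size factor: δ = d·√n = 0.61 × √89 = 5.7547

δ ≈ 5.755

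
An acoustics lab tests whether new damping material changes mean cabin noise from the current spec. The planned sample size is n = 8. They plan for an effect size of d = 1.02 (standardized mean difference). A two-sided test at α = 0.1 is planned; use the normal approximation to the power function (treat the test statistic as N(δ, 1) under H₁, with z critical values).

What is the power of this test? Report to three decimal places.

Noncentrality parameter: δ = d·√n = 1.02 × √8 = 2.8850
Critical value for a two-sided test at α = 0.1: z_{α/2} = 1.645.
Power = Φ(δ − 1.645) + Φ(−δ − 1.645) = Φ(1.240) + Φ(-4.530) = 0.8925 + 0.0000 = 0.8925.

Power ≈ 0.893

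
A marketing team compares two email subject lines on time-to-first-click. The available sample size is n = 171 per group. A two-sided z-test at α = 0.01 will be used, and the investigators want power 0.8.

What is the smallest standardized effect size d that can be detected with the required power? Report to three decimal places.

d ≈ 0.370

Required noncentrality: δ = z_{0.005} + z_{0.20} = 2.576 + 0.842 = 3.417.
(The second rejection-region term Φ(−δ − z_{α/2}) is negligible and dropped.)
δ = d·√(n/2) ⇒ d = δ/√(n/2) = 3.417/√(171/2) = 0.3696.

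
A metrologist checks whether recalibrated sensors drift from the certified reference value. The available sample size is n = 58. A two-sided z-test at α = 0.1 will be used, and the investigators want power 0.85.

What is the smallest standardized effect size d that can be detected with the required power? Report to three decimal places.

d ≈ 0.352

Required noncentrality: δ = z_{0.05} + z_{0.15} = 1.645 + 1.036 = 2.681.
(The second rejection-region term Φ(−δ − z_{α/2}) is negligible and dropped.)
δ = d·√n ⇒ d = δ/√n = 2.681/√58 = 0.3521.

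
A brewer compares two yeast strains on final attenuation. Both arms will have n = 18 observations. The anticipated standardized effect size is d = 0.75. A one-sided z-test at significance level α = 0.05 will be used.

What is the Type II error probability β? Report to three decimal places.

Noncentrality parameter: δ = d·√(n/2) = 0.75 × √(18/2) = 2.2500
Critical value for a one-sided test at α = 0.05: z_α = 1.645.
Power = Φ(δ − 1.645) = Φ(0.605) = 0.7275.
Type II error: β = 1 − power = 1 − 0.7275 = 0.2725.

β ≈ 0.273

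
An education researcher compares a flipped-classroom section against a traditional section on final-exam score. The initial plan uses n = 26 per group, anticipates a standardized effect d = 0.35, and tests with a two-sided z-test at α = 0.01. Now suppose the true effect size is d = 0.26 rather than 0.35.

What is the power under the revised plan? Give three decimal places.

Power ≈ 0.051

With d = 0.26: δ = d·√(n/2) = 0.26 × √(26/2) = 0.9374. Critical value z_{0.005} = 2.576.
Revised power = Φ(δ − 2.576) + Φ(−δ − 2.576) = Φ(-1.638) + Φ(-3.513) = 0.0507 + 0.0002 = 0.0509.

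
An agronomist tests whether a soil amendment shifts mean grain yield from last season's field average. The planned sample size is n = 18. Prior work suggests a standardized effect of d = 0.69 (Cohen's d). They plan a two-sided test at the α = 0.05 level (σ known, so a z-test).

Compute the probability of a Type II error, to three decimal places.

β ≈ 0.167

Noncentrality parameter: δ = d·√n = 0.69 × √18 = 2.9274
Two-sided α = 0.05 → critical value z_{0.025} = 1.960.
Power = Φ(δ − 1.960) + Φ(−δ − 1.960) = Φ(0.967) + Φ(-4.887) = 0.8333 + 0.0000 = 0.8333.
Type II error: β = 1 − power = 1 − 0.8333 = 0.1667.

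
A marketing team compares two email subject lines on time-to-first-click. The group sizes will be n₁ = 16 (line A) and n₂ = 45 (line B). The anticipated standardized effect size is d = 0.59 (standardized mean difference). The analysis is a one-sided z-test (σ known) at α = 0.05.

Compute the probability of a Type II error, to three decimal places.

β ≈ 0.351

Noncentrality parameter: δ = d / √(1/n₁ + 1/n₂) = 0.59 / √(1/16 + 1/45) = 2.0270
Critical value for a one-sided test at α = 0.05: z_α = 1.645.
Power = Φ(δ − 1.645) = Φ(0.382) = 0.6488.
Type II error: β = 1 − power = 1 − 0.6488 = 0.3512.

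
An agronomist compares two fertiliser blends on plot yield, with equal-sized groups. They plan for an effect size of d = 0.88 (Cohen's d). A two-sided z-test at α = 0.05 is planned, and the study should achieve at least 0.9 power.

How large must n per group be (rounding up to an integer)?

Set Φ(δ − 1.960) = 0.9; then δ − 1.960 = Φ⁻¹(0.9) = 1.282, giving δ = 3.242.
(Ignoring the negligible lower-tail rejection probability gives the usual closed-form inversion.)
δ = d·√(n/2) ⇒ n = 2(δ/d)² = 2 × (3.242 / 0.88)² = 27.14.
Round up to the next whole unit.

n = 28 per group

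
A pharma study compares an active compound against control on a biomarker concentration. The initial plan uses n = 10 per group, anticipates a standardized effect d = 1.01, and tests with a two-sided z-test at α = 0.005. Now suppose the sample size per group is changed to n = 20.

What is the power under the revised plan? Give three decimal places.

With n = 20 per group: δ = d·√(n/2) = 1.01 × √(20/2) = 3.1939. Critical value z_{0.0025} = 2.807.
Revised power = Φ(δ − 2.807) + Φ(−δ − 2.807) = Φ(0.387) + Φ(-6.001) = 0.6506 + 0.0000 = 0.6506.

Power ≈ 0.651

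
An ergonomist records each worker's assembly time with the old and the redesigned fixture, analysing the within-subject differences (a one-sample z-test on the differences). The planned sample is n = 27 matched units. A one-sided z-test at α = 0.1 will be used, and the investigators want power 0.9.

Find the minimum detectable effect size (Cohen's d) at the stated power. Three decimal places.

Required noncentrality: δ = z_{0.1} + z_{0.10} = 1.282 + 1.282 = 2.563.
δ = d·√n ⇒ d = δ/√n = 2.563/√27 = 0.4933.

d ≈ 0.493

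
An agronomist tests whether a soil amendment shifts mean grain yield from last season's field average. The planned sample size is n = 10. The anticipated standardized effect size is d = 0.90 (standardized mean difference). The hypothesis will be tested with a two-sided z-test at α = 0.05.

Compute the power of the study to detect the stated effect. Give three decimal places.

Noncentrality parameter: δ = d·√n = 0.90 × √10 = 2.8460
Two-sided α = 0.05 → critical value z_{0.025} = 1.960.
Power = Φ(δ − 1.960) + Φ(−δ − 1.960) = Φ(0.886) + Φ(-4.806) = 0.8122 + 0.0000 = 0.8122.

Power ≈ 0.812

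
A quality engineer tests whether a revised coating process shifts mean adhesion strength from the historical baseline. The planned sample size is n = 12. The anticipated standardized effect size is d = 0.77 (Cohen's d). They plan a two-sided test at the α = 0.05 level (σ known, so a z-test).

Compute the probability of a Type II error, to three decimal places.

β ≈ 0.240

Noncentrality parameter: δ = d·√n = 0.77 × √12 = 2.6674
Critical value for a two-sided test at α = 0.05: z_{α/2} = 1.960.
Power = Φ(δ − 1.960) + Φ(−δ − 1.960) = Φ(0.707) + Φ(-4.627) = 0.7603 + 0.0000 = 0.7603.
Type II error: β = 1 − power = 1 − 0.7603 = 0.2397.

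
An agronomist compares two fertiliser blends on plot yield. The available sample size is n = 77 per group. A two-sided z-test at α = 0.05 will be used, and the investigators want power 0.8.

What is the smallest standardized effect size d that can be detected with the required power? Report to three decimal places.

Need Φ(δ − 1.960) = 0.8, so δ = 1.960 + 0.842 = 2.802.
(The second rejection-region term Φ(−δ − z_{α/2}) is negligible and dropped.)
δ = d·√(n/2) ⇒ d = δ/√(n/2) = 2.802/√(77/2) = 0.4515.

d ≈ 0.452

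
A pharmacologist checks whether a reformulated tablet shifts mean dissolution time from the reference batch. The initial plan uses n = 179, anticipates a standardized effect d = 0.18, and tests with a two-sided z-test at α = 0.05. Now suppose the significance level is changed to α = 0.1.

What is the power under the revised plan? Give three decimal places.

δ = d·√n = 0.18 × √179 = 2.4082 (unchanged). New critical value: z_{0.05} = 1.645.
Revised power = Φ(δ − 1.645) + Φ(−δ − 1.645) = Φ(0.763) + Φ(-4.053) = 0.7774 + 0.0000 = 0.7774.

Power ≈ 0.777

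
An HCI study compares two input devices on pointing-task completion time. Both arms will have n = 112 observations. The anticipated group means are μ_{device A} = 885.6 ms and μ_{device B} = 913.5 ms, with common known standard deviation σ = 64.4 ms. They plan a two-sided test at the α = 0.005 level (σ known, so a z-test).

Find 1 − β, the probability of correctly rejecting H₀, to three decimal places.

Power ≈ 0.668

Standardized effect: d = |μ_{device A} − μ_{device B}| / σ = |885.6 − 913.5| / 64.4 = 0.4332
Noncentrality parameter: δ = d·√(n/2) = 0.4332 × √(112/2) = 3.2420
Critical value for a two-sided test at α = 0.005: z_{α/2} = 2.807.
Power = Φ(δ − 2.807) + Φ(−δ − 2.807) = Φ(0.435) + Φ(-6.049) = 0.6682 + 0.0000 = 0.6682.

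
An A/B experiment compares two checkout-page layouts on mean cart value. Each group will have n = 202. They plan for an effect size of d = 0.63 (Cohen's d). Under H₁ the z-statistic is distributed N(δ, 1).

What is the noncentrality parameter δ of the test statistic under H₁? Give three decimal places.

δ = d·√(n/2) = 0.63 × √(202/2) = 6.3314

δ ≈ 6.331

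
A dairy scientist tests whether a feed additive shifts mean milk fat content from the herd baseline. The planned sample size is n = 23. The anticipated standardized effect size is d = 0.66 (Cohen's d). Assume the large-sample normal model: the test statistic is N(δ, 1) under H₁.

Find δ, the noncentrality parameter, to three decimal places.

The noncentrality parameter scales effect size by the design's sample-size factor: δ = d·√n = 0.66 × √23 = 3.1652

δ ≈ 3.165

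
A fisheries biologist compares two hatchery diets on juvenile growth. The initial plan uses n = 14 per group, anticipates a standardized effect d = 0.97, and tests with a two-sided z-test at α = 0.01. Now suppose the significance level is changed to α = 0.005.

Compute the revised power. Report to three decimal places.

δ = d·√(n/2) = 0.97 × √(14/2) = 2.5664 (unchanged). New critical value: z_{0.0025} = 2.807.
Revised power = Φ(δ − 2.807) + Φ(−δ − 2.807) = Φ(-0.241) + Φ(-5.373) = 0.4049 + 0.0000 = 0.4049.

Power ≈ 0.405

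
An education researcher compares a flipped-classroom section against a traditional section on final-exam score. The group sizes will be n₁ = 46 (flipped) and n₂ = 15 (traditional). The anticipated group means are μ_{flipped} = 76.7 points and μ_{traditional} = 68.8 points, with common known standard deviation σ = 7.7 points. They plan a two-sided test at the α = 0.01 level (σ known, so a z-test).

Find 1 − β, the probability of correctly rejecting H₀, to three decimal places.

Standardized effect: d = |μ_{flipped} − μ_{traditional}| / σ = |76.7 − 68.8| / 7.7 = 1.0260
Noncentrality parameter: δ = d / √(1/n₁ + 1/n₂) = 1.0260 / √(1/46 + 1/15) = 3.4506
Two-sided α = 0.01 → critical value z_{0.005} = 2.576.
Power = Φ(δ − 2.576) + Φ(−δ − 2.576) = Φ(0.875) + Φ(-6.026) = 0.8092 + 0.0000 = 0.8092.

Power ≈ 0.809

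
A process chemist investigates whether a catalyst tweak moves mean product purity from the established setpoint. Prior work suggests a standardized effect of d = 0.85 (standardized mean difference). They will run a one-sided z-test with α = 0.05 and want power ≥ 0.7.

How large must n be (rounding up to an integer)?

For power 0.7 need Φ(δ − z_{0.05}) = 0.7, so δ = z_{0.05} + z_{0.30} = 1.645 + 0.524 = 2.169.
δ = d·√n ⇒ n = (δ/d)² = (2.169 / 0.85)² = 6.51.
Rounding up, n = 7.

n = 7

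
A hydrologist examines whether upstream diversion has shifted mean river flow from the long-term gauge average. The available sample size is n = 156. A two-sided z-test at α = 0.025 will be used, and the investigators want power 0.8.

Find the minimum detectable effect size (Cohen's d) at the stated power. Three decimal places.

Required noncentrality: δ = z_{0.0125} + z_{0.20} = 2.241 + 0.842 = 3.083.
(The second rejection-region term Φ(−δ − z_{α/2}) is negligible and dropped.)
δ = d·√n ⇒ d = δ/√n = 3.083/√156 = 0.2468.

d ≈ 0.247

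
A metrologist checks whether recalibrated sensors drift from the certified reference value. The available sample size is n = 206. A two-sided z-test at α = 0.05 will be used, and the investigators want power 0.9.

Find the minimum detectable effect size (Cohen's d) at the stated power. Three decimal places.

d ≈ 0.226

Required noncentrality: δ = z_{0.025} + z_{0.10} = 1.960 + 1.282 = 3.242.
(The second rejection-region term Φ(−δ − z_{α/2}) is negligible and dropped.)
δ = d·√n ⇒ d = δ/√n = 3.242/√206 = 0.2258.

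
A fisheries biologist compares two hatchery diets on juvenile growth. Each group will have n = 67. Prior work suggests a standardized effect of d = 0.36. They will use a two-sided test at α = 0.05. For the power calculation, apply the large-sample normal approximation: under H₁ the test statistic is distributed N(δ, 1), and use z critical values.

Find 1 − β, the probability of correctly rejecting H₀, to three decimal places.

Power ≈ 0.549

Noncentrality parameter: δ = d·√(n/2) = 0.36 × √(67/2) = 2.0837
Two-sided α = 0.05 → critical value z_{0.025} = 1.960.
Power = Φ(δ − 1.960) + Φ(−δ − 1.960) = Φ(0.124) + Φ(-4.044) = 0.5492 + 0.0000 = 0.5492.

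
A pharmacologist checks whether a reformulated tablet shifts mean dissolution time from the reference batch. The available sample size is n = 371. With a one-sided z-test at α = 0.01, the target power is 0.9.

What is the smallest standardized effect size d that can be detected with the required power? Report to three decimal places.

Required noncentrality: δ = z_{0.01} + z_{0.10} = 2.326 + 1.282 = 3.608.
δ = d·√n ⇒ d = δ/√n = 3.608/√371 = 0.1873.

d ≈ 0.187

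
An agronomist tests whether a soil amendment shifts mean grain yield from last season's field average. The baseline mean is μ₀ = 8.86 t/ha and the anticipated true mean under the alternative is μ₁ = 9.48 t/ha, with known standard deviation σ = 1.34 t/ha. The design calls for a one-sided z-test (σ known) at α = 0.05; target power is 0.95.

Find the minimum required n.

n = 51

Standardized effect: d = |μ₁ − μ₀| / σ = |9.48 − 8.86| / 1.34 = 0.4627
Set Φ(δ − 1.645) = 0.95; then δ − 1.645 = Φ⁻¹(0.95) = 1.645, giving δ = 3.290.
δ = d·√n ⇒ n = (δ/d)² = (3.290 / 0.4627)² = 50.55.
Rounding up, n = 51.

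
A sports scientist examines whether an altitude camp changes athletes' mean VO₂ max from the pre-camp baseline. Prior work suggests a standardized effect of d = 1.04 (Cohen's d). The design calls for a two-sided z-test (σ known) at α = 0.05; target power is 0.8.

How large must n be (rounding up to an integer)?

For power 0.8 need Φ(δ − z_{0.025}) = 0.8, so δ = z_{0.025} + z_{0.20} = 1.960 + 0.842 = 2.802.
(Ignoring the negligible lower-tail rejection probability gives the usual closed-form inversion.)
δ = d·√n ⇒ n = (δ/d)² = (2.802 / 1.04)² = 7.26.
Rounding up, n = 8.

n = 8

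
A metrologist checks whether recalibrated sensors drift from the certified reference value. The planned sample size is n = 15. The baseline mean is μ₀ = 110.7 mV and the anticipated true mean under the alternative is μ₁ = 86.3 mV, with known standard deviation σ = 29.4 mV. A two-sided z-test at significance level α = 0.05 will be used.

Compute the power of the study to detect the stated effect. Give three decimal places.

Standardized effect: d = |μ₁ − μ₀| / σ = |86.3 − 110.7| / 29.4 = 0.8299
Noncentrality parameter: δ = d·√n = 0.8299 × √15 = 3.2143
Critical value for a two-sided test at α = 0.05: z_{α/2} = 1.960.
Power = Φ(δ − 1.960) + Φ(−δ − 1.960) = Φ(1.254) + Φ(-5.174) = 0.8951 + 0.0000 = 0.8951.

Power ≈ 0.895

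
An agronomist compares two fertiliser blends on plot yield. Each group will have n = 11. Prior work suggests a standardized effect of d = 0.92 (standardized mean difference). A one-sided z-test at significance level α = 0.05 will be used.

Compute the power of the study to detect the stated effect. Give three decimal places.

Noncentrality parameter: λ = d·√(n/2) = 0.92 × √(11/2) = 2.1576
One-sided α = 0.05 → critical value z_{0.05} = 1.645.
Power = P(Z > 1.645 − λ) = Φ(0.513) = 0.6959.

Power ≈ 0.696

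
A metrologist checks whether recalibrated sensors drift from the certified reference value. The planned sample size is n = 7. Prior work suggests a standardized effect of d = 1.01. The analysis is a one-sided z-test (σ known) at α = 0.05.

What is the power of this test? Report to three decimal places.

Noncentrality parameter: δ = d·√n = 1.01 × √7 = 2.6722
One-sided α = 0.05 → critical value z_{0.05} = 1.645.
Power = Φ(δ − 1.645) = Φ(1.027) = 0.8479.

Power ≈ 0.848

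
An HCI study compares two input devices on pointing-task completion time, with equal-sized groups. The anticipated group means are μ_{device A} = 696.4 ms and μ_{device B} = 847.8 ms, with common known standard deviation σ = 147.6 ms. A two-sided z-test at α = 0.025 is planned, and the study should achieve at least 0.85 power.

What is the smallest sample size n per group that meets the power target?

n = 21 per group

Standardized effect: d = |μ_{device A} − μ_{device B}| / σ = |696.4 − 847.8| / 147.6 = 1.0257
Set Φ(δ − 2.241) = 0.85; then δ − 2.241 = Φ⁻¹(0.85) = 1.036, giving δ = 3.278.
(For δ > 0 the lower-tail rejection region contributes negligibly to power, so the one-term inversion is standard.)
δ = d·√(n/2) ⇒ n = 2(δ/d)² = 2 × (3.278 / 1.0257)² = 20.42.
Round up to the next whole unit.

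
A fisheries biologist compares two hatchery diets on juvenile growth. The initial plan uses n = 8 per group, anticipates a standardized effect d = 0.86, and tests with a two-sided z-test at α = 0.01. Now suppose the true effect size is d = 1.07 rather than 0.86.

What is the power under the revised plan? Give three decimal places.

With d = 1.07: δ = d·√(n/2) = 1.07 × √(8/2) = 2.1400. Critical value z_{0.005} = 2.576.
Revised power = Φ(δ − 2.576) + Φ(−δ − 2.576) = Φ(-0.436) + Φ(-4.716) = 0.3315 + 0.0000 = 0.3315.

Power ≈ 0.331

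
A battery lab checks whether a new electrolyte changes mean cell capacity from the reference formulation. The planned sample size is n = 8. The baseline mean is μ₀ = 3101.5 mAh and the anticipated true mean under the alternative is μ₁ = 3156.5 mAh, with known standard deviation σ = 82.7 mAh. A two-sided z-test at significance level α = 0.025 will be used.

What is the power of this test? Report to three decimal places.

Standardized effect: d = |μ₁ − μ₀| / σ = |3156.5 − 3101.5| / 82.7 = 0.6651
Noncentrality parameter: λ = d·√n = 0.6651 × √8 = 1.8811
Two-sided α = 0.025 → critical value z_{0.0125} = 2.241.
Power = Φ(λ − 2.241) + Φ(−λ − 2.241) = Φ(-0.360) + Φ(-4.122) = 0.3593 + 0.0000 = 0.3593.

Power ≈ 0.359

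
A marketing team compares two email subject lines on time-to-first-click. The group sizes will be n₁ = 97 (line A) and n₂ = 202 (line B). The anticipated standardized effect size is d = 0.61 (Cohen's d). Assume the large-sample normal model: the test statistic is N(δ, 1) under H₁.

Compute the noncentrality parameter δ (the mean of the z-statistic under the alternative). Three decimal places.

The noncentrality parameter scales effect size by the design's sample-size factor: δ = d / √(1/n₁ + 1/n₂) = 0.61 / √(1/97 + 1/202) = 4.9381

δ ≈ 4.938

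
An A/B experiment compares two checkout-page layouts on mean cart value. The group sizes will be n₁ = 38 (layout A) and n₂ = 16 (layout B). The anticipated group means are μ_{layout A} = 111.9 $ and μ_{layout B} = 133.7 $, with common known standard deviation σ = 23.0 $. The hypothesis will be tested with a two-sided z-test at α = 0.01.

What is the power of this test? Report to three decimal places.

Standardized effect: d = |μ_{layout A} − μ_{layout B}| / σ = |111.9 − 133.7| / 23.0 = 0.9478
Noncentrality parameter: δ = d / √(1/n₁ + 1/n₂) = 0.9478 / √(1/38 + 1/16) = 3.1804
Critical value for a two-sided test at α = 0.01: z_{α/2} = 2.576.
Power = Φ(δ − 2.576) + Φ(−δ − 2.576) = Φ(0.605) + Φ(-5.756) = 0.7273 + 0.0000 = 0.7273.

Power ≈ 0.727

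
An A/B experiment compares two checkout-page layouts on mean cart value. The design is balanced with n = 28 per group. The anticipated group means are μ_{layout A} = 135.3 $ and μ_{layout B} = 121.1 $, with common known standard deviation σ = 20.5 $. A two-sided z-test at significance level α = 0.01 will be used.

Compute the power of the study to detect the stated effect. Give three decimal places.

Power ≈ 0.506

Standardized effect: d = |μ_{layout A} − μ_{layout B}| / σ = |135.3 − 121.1| / 20.5 = 0.6927
Noncentrality parameter: δ = d·√(n/2) = 0.6927 × √(28/2) = 2.5918
Two-sided α = 0.01 → critical value z_{0.005} = 2.576.
Power = Φ(δ − 2.576) + Φ(−δ − 2.576) = Φ(0.016) + Φ(-5.168) = 0.5064 + 0.0000 = 0.5064.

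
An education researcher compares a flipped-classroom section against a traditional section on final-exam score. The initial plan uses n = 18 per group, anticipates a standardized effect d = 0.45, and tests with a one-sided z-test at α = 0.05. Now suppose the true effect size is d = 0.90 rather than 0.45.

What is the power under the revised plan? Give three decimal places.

Power ≈ 0.854

With d = 0.90: δ = d·√(n/2) = 0.90 × √(18/2) = 2.7000. Critical value z_{0.05} = 1.645.
Revised power = P(Z > 1.645 − δ) = Φ(1.055) = 0.8543.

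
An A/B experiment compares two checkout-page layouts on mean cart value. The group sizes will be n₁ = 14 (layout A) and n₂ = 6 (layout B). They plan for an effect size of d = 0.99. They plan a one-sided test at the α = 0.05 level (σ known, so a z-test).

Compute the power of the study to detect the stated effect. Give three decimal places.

Power ≈ 0.650

Noncentrality parameter: δ = d / √(1/n₁ + 1/n₂) = 0.99 / √(1/14 + 1/6) = 2.0289
One-sided α = 0.05 → critical value z_{0.05} = 1.645.
Power = Φ(δ − 1.645) = Φ(0.384) = 0.6495.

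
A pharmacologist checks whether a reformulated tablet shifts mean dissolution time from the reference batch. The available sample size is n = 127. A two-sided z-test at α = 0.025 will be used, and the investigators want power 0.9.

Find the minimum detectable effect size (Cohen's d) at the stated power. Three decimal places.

d ≈ 0.313

Required noncentrality: δ = z_{0.0125} + z_{0.10} = 2.241 + 1.282 = 3.523.
(Lower-tail contribution to power is negligible for δ > 0.)
δ = d·√n ⇒ d = δ/√n = 3.523/√127 = 0.3126.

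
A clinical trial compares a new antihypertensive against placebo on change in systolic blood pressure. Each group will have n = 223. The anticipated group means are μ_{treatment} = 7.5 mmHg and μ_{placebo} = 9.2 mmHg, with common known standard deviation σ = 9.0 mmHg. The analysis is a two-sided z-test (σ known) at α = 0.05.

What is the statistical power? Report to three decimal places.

Standardized effect: d = |μ_{treatment} − μ_{placebo}| / σ = |7.5 − 9.2| / 9.0 = 0.1889
Noncentrality parameter: δ = d·√(n/2) = 0.1889 × √(223/2) = 1.9945
Two-sided α = 0.05 → critical value z_{0.025} = 1.960.
Power = Φ(δ − 1.960) + Φ(−δ − 1.960) = Φ(0.035) + Φ(-3.955) = 0.5138 + 0.0000 = 0.5138.

Power ≈ 0.514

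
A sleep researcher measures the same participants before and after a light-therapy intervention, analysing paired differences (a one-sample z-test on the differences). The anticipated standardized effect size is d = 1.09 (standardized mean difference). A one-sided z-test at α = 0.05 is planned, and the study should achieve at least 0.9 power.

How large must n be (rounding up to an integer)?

For power 0.9 need Φ(δ − z_{0.05}) = 0.9, so δ = z_{0.05} + z_{0.10} = 1.645 + 1.282 = 2.926.
δ = d·√n ⇒ n = (δ/d)² = (2.926 / 1.09)² = 7.21.
Round up to the next whole unit.

n = 8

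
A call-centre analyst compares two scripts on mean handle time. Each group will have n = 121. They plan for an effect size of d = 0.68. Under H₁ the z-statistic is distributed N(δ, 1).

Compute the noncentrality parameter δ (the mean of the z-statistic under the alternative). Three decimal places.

The noncentrality parameter scales effect size by the design's sample-size factor: δ = d·√(n/2) = 0.68 × √(121/2) = 5.2892

δ ≈ 5.289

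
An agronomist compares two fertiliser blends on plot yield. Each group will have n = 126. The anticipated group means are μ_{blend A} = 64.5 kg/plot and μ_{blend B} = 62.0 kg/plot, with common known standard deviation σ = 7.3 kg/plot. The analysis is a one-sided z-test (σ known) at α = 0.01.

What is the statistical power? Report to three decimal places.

Power ≈ 0.652

Standardized effect: d = |μ_{blend A} − μ_{blend B}| / σ = |64.5 − 62.0| / 7.3 = 0.3425
Noncentrality parameter: δ = d·√(n/2) = 0.3425 × √(126/2) = 2.7182
One-sided α = 0.01 → critical value z_{0.01} = 2.326.
Power = Φ(δ − 2.326) = Φ(0.392) = 0.6524.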